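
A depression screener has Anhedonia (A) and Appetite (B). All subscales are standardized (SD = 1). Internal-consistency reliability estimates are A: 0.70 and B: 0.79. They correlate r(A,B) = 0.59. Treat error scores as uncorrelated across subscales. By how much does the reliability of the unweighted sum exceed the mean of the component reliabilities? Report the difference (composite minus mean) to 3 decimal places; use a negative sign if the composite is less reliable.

Var(sum) = 2 + 1.18 = 3.18; true-score variance = 1.49 + 1.18 = 2.67; composite reliability = 0.8396.
Mean component reliability = 0.7450.
Difference = 0.8396 − 0.7450 = 0.095.

0.095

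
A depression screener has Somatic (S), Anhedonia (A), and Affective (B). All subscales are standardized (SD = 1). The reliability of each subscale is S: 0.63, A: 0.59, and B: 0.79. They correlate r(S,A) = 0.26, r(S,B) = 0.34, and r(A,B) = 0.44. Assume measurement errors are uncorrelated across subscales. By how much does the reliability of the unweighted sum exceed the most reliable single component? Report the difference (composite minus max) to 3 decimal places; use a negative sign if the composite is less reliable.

Var(sum) = 3 + 2.08 = 5.08; true-score variance = 2.01 + 2.08 = 4.09; composite reliability = 0.8051.
Max component reliability = 0.7900.
Difference = 0.8051 − 0.7900 = 0.015.

0.015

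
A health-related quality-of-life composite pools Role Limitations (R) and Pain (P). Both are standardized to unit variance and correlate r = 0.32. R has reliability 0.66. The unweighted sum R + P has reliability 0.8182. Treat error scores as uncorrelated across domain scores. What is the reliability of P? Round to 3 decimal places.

0.860

Var(R+P) = 2 + 2·0.32 = 2.640.
True-score variance = ρ_R + ρ_P + 2·0.32, so 0.8182 = (0.66 + ρ_P + 0.64) / 2.640.
ρ_P = 0.8182·2.640 − 0.66 − 0.64 = 0.860.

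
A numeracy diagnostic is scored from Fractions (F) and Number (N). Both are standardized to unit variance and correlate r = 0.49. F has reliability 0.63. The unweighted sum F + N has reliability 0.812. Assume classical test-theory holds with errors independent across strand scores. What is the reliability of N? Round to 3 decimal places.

Var(F+N) = 2 + 2·0.49 = 2.980.
True-score variance = ρ_F + ρ_N + 2·0.49, so 0.812 = (0.63 + ρ_N + 0.98) / 2.980.
ρ_N = 0.812·2.980 − 0.63 − 0.98 = 0.810.

0.810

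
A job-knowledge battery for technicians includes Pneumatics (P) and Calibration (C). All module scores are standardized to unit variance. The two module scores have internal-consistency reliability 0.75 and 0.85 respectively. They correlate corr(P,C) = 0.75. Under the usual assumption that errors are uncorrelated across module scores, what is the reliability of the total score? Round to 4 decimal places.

0.8857

Var(P+C) = 2 + 2·[0.75] = 2 + 1.5 = 3.5.
Under uncorrelated errors the observed covariances equal the true-score covariances, so only the own-variance terms attenuate.
True-score variance = [0.75 + 0.85] + 1.5 = 1.6 + 1.5 = 3.1.
Reliability = 3.1 / 3.5 = 0.8857.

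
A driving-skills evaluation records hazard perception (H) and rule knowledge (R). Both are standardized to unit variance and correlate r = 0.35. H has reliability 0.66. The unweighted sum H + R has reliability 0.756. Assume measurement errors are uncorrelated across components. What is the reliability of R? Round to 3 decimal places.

0.681

Var(H+R) = 2 + 2·0.35 = 2.700.
True-score variance = ρ_H + ρ_R + 2·0.35, so 0.756 = (0.66 + ρ_R + 0.70) / 2.700.
ρ_R = 0.756·2.700 − 0.66 − 0.70 = 0.681.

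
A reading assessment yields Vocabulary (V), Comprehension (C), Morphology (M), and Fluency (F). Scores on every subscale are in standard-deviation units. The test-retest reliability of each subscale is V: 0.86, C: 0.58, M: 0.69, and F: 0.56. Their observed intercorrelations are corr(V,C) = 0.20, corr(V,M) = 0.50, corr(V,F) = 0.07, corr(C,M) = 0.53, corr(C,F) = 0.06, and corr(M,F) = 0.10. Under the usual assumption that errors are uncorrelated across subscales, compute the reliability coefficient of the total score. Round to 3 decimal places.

Var(V+C+M+F) = 4 + 2·[0.20 + 0.50 + 0.07 + 0.53 + 0.06 + 0.10] = 4 + 2.92 = 6.92.
With uncorrelated errors the cross-covariances are all true-score covariance, so they carry over unchanged; only the diagonal terms shrink to ρᵢσᵢ².
True-score variance = [0.86 + 0.58 + 0.69 + 0.56] + 2.92 = 2.69 + 2.92 = 5.61.
Reliability = 5.61 / 6.92 = 0.811.

0.811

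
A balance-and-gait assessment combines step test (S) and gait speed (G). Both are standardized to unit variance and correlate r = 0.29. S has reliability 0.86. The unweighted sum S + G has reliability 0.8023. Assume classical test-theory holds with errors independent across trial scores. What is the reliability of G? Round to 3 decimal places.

Var(S+G) = 2 + 2·0.29 = 2.580.
True-score variance = ρ_S + ρ_G + 2·0.29, so 0.8023 = (0.86 + ρ_G + 0.58) / 2.580.
ρ_G = 0.8023·2.580 − 0.86 − 0.58 = 0.630.

0.630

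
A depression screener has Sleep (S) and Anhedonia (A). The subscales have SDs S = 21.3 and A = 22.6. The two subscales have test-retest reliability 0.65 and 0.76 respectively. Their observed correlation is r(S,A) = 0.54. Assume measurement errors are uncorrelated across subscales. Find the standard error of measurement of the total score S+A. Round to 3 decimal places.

Var(total) = 964.45 + 519.89 = 1484.34.
True-score variance = 683.076 + 519.89 = 1202.97, so reliability = 0.8104.
Error variance = 1484.34 − 1202.97 = 281.374; SEM = √281.374 = 16.774.

16.774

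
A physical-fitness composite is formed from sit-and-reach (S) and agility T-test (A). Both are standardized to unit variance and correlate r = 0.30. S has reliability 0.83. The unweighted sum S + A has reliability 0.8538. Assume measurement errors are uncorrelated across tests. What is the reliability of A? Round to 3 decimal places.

Var(S+A) = 2 + 2·0.30 = 2.600.
True-score variance = ρ_S + ρ_A + 2·0.30, so 0.8538 = (0.83 + ρ_A + 0.60) / 2.600.
ρ_A = 0.8538·2.600 − 0.83 − 0.60 = 0.790.

0.790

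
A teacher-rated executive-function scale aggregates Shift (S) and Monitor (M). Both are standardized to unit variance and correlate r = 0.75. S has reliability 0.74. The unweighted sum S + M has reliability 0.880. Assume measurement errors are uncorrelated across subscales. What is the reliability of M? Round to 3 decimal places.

0.840

Var(S+M) = 2 + 2·0.75 = 3.500.
True-score variance = ρ_S + ρ_M + 2·0.75, so 0.880 = (0.74 + ρ_M + 1.50) / 3.500.
ρ_M = 0.880·3.500 − 0.74 − 1.50 = 0.840.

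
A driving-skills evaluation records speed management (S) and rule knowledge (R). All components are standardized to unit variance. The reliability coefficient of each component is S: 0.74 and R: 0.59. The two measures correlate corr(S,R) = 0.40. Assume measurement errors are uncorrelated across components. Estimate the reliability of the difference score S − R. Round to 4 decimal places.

0.4417

Var(S−R) = 1 + 1 − 2·0.40 = 2 − 0.8 = 1.2.
Under uncorrelated errors the observed covariances equal the true-score covariances, so only the own-variance terms attenuate.
True-score variance = [0.74 + 0.59] − 0.8 = 1.33 − 0.8 = 0.53.
Reliability = 0.53 / 1.2 = 0.4417.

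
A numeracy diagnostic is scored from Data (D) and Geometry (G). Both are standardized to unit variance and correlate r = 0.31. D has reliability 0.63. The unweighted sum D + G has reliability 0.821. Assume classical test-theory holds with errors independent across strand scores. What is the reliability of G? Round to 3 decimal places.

0.901

Var(D+G) = 2 + 2·0.31 = 2.620.
True-score variance = ρ_D + ρ_G + 2·0.31, so 0.821 = (0.63 + ρ_G + 0.62) / 2.620.
ρ_G = 0.821·2.620 − 0.63 − 0.62 = 0.901.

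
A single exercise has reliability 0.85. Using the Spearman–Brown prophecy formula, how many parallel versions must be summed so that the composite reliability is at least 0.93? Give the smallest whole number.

3

k ≥ ρ*(1−ρ₁)/(ρ₁(1−ρ*)) = 0.93·0.15 / (0.85·0.07) = 2.345.
Smallest integer k = 3.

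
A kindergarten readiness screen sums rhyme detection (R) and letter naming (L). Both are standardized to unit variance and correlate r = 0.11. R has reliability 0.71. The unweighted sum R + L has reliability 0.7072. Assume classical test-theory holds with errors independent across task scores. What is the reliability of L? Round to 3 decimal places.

Var(R+L) = 2 + 2·0.11 = 2.220.
True-score variance = ρ_R + ρ_L + 2·0.11, so 0.7072 = (0.71 + ρ_L + 0.22) / 2.220.
ρ_L = 0.7072·2.220 − 0.71 − 0.22 = 0.640.

0.640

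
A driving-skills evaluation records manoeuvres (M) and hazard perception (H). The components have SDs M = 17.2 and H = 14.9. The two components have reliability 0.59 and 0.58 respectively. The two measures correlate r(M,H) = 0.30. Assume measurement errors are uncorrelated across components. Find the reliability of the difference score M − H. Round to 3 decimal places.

0.411

Var(M−H) = 17.2² + 14.9² − 2·17.2·14.9·0.30 = 517.85 − 153.768 = 364.082.
With uncorrelated errors the cross-covariances are all true-score covariance, so they carry over unchanged; only the diagonal terms shrink to ρᵢσᵢ².
True-score variance = [17.2²·0.59 + 14.9²·0.58] − 153.768 = 303.311 − 153.768 = 149.543.
Reliability = 149.543 / 364.082 = 0.411.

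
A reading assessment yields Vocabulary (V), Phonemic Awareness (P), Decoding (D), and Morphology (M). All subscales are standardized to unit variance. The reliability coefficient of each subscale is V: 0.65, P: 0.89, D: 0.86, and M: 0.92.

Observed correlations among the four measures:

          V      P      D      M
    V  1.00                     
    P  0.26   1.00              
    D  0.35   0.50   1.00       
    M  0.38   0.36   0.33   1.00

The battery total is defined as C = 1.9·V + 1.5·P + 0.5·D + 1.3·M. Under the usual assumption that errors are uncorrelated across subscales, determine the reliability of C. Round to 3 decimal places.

Var(C) = 1.9² + 1.5² + 0.5² + 1.3² + 2·[2.85·0.26 + 0.95·0.35 + 2.47·0.38 + 0.75·0.50 + 1.95·0.36 + 0.65·0.33] = 7.8 + 6.6072 = 14.4072.
Because errors are independent across components, Cov(Tᵢ,Tⱼ) = Cov(Xᵢ,Xⱼ); the off-diagonal part of the true-score variance is the same as above.
True-score variance = [1.9²·0.65 + 1.5²·0.89 + 0.5²·0.86 + 1.3²·0.92] + 6.6072 = 6.1188 + 6.6072 = 12.726.
Reliability = 12.726 / 14.4072 = 0.883.

0.883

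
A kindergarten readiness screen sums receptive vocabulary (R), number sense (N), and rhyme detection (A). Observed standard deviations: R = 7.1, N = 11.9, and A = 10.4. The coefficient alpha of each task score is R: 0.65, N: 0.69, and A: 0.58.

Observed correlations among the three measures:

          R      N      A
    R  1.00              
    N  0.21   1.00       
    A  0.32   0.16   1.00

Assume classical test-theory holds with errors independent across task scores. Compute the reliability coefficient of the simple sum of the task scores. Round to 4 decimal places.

0.7468

Var(R+N+A) = 7.1² + 11.9² + 10.4² + 2·[7.1·11.9·0.21 + 7.1·10.4·0.32 + 11.9·10.4·0.16] = 300.18 + 122.347 = 422.527.
With uncorrelated errors the cross-covariances are all true-score covariance, so they carry over unchanged; only the diagonal terms shrink to ρᵢσᵢ².
True-score variance = [7.1²·0.65 + 11.9²·0.69 + 10.4²·0.58] + 122.347 = 193.21 + 122.347 = 315.557.
Reliability = 315.557 / 422.527 = 0.7468.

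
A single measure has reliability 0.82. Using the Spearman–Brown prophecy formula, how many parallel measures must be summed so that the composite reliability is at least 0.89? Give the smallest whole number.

k ≥ ρ*(1−ρ₁)/(ρ₁(1−ρ*)) = 0.89·0.18 / (0.82·0.11) = 1.776.
Smallest integer k = 2.

2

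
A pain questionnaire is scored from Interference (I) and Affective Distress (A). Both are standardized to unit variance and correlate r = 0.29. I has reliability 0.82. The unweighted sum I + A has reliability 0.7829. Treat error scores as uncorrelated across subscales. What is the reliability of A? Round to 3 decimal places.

Var(I+A) = 2 + 2·0.29 = 2.580.
True-score variance = ρ_I + ρ_A + 2·0.29, so 0.7829 = (0.82 + ρ_A + 0.58) / 2.580.
ρ_A = 0.7829·2.580 − 0.82 − 0.58 = 0.620.

0.620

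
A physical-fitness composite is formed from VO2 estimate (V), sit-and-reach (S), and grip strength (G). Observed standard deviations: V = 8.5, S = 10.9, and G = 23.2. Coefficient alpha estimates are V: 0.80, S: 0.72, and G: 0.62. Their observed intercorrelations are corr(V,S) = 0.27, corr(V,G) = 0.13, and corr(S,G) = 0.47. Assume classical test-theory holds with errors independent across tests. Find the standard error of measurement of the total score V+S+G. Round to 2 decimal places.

Var(total) = 729.3 + 339.01 = 1068.31.
True-score variance = 477.052 + 339.01 = 816.062, so reliability = 0.7639.
Error variance = 1068.31 − 816.062 = 252.248; SEM = √252.248 = 15.88.

15.88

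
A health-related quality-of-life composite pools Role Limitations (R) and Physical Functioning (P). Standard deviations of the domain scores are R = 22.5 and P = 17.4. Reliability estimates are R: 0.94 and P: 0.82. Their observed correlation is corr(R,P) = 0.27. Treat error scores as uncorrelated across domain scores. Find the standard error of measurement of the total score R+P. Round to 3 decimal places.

Var(total) = 809.01 + 211.41 = 1020.42.
True-score variance = 724.138 + 211.41 = 935.548, so reliability = 0.9168.
Error variance = 1020.42 − 935.548 = 84.8718; SEM = √84.8718 = 9.213.

9.213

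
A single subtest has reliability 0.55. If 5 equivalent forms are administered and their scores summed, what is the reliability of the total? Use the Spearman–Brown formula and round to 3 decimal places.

0.859

ρ_k = kρ / (1 + (k−1)ρ) = 5·0.55 / (1 + 4·0.55) = 2.750 / 3.200 = 0.859.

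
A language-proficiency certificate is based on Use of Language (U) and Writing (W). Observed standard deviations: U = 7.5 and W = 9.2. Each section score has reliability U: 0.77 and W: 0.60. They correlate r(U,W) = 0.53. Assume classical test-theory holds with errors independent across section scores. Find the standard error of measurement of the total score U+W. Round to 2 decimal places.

Var(total) = 140.89 + 73.14 = 214.03.
True-score variance = 94.0965 + 73.14 = 167.236, so reliability = 0.7814.
Error variance = 214.03 − 167.236 = 46.7935; SEM = √46.7935 = 6.84.

6.84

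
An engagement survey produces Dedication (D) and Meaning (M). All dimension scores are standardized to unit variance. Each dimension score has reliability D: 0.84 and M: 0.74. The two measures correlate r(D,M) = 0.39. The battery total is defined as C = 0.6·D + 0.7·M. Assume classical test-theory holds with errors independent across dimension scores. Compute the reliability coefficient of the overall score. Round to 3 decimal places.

0.843

Var(C) = 0.6² + 0.7² + 2·[0.42·0.39] = 0.85 + 0.3276 = 1.1776.
Under uncorrelated errors the observed covariances equal the true-score covariances, so only the own-variance terms attenuate.
True-score variance = [0.6²·0.84 + 0.7²·0.74] + 0.3276 = 0.665 + 0.3276 = 0.9926.
Reliability = 0.9926 / 1.1776 = 0.843.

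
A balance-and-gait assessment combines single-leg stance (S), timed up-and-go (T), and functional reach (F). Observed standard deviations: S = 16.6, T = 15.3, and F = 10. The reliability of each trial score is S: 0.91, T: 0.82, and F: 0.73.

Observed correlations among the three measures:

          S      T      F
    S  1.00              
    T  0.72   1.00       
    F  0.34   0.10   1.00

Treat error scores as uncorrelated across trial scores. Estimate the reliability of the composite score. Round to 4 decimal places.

Var(S+T+F) = 16.6² + 15.3² + 10² + 2·[16.6·15.3·0.72 + 16.6·10·0.34 + 15.3·10·0.10] = 609.65 + 509.211 = 1118.86.
With uncorrelated errors the cross-covariances are all true-score covariance, so they carry over unchanged; only the diagonal terms shrink to ρᵢσᵢ².
True-score variance = [16.6²·0.91 + 15.3²·0.82 + 10²·0.73] + 509.211 = 515.713 + 509.211 = 1024.92.
Reliability = 1024.92 / 1118.86 = 0.9160.

0.9160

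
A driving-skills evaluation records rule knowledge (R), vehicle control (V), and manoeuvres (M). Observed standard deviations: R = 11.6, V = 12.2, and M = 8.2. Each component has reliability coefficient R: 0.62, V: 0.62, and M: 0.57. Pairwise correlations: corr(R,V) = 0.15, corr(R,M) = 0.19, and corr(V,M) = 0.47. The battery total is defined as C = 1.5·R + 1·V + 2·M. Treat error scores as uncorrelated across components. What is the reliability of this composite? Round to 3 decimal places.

Var(C) = 1.5²·11.6² + 12.2² + 2²·8.2² + 2·[1.5·11.6·12.2·0.15 + 3·11.6·8.2·0.19 + 2·12.2·8.2·0.47] = 720.56 + 360.196 = 1080.76.
Under uncorrelated errors the observed covariances equal the true-score covariances, so only the own-variance terms attenuate.
True-score variance = [1.5²·11.6²·0.62 + 12.2²·0.62 + 2²·8.2²·0.57] + 360.196 = 433.299 + 360.196 = 793.495.
Reliability = 793.495 / 1080.76 = 0.734.

0.734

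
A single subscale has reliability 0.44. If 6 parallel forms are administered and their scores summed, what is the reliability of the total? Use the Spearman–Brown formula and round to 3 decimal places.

0.825

ρ_k = kρ / (1 + (k−1)ρ) = 6·0.44 / (1 + 5·0.44) = 2.640 / 3.200 = 0.825.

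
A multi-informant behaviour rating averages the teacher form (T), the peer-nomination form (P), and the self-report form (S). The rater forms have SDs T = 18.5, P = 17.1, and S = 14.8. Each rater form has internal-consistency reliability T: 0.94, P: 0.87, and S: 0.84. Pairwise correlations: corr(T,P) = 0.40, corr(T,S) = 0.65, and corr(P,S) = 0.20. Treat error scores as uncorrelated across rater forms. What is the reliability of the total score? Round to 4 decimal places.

0.9402

Var(T+P+S) = 18.5² + 17.1² + 14.8² + 2·[18.5·17.1·0.40 + 18.5·14.8·0.65 + 17.1·14.8·0.20] = 853.7 + 710.252 = 1563.95.
Because errors are independent across components, Cov(Tᵢ,Tⱼ) = Cov(Xᵢ,Xⱼ); the off-diagonal part of the true-score variance is the same as above.
True-score variance = [18.5²·0.94 + 17.1²·0.87 + 14.8²·0.84] + 710.252 = 760.105 + 710.252 = 1470.36.
Reliability = 1470.36 / 1563.95 = 0.9402.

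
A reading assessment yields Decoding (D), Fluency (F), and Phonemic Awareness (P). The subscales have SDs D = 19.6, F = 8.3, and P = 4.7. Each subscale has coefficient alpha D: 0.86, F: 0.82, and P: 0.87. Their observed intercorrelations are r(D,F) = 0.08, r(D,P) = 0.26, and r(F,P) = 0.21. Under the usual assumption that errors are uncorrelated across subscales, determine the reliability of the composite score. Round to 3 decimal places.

0.878

Var(D+F+P) = 19.6² + 8.3² + 4.7² + 2·[19.6·8.3·0.08 + 19.6·4.7·0.26 + 8.3·4.7·0.21] = 475.14 + 90.3154 = 565.455.
Because errors are independent across components, Cov(Tᵢ,Tⱼ) = Cov(Xᵢ,Xⱼ); the off-diagonal part of the true-score variance is the same as above.
True-score variance = [19.6²·0.86 + 8.3²·0.82 + 4.7²·0.87] + 90.3154 = 406.086 + 90.3154 = 496.401.
Reliability = 496.401 / 565.455 = 0.878.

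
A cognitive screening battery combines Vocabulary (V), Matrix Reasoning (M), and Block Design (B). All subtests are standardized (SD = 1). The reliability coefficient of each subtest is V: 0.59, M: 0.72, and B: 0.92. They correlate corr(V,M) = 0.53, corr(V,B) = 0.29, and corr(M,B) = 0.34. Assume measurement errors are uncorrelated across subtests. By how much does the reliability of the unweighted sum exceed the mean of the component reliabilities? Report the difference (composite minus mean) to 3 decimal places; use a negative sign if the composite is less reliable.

Var(sum) = 3 + 2.32 = 5.32; true-score variance = 2.23 + 2.32 = 4.55; composite reliability = 0.8553.
Mean component reliability = 0.7433.
Difference = 0.8553 − 0.7433 = 0.112.

0.112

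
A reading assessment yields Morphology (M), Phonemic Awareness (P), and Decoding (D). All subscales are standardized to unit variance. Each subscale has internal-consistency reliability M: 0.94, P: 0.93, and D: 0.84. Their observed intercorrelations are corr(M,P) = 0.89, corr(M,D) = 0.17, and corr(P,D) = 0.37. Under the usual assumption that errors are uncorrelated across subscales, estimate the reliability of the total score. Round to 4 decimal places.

0.9505

Var(M+P+D) = 3 + 2·[0.89 + 0.17 + 0.37] = 3 + 2.86 = 5.86.
Under uncorrelated errors the observed covariances equal the true-score covariances, so only the own-variance terms attenuate.
True-score variance = [0.94 + 0.93 + 0.84] + 2.86 = 2.71 + 2.86 = 5.57.
Reliability = 5.57 / 5.86 = 0.9505.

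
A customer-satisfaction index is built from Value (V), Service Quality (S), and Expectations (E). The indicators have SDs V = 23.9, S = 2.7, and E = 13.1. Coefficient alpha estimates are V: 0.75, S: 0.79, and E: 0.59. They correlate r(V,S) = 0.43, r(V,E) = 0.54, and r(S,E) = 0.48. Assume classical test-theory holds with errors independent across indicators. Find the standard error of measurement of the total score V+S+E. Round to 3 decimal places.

14.652

Var(total) = 750.11 + 427.588 = 1177.7.
True-score variance = 535.416 + 427.588 = 963.005, so reliability = 0.8177.
Error variance = 1177.7 − 963.005 = 214.693; SEM = √214.693 = 14.652.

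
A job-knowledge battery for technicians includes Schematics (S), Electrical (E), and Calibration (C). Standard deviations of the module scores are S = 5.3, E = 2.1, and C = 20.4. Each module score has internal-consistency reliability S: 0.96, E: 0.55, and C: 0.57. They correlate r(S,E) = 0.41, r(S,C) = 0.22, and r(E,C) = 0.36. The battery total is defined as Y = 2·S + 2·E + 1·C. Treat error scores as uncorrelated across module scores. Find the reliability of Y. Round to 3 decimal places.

Var(Y) = 2²·5.3² + 2²·2.1² + 20.4² + 2·[4·5.3·2.1·0.41 + 2·5.3·20.4·0.22 + 2·2.1·20.4·0.36] = 546.16 + 193.342 = 739.502.
With uncorrelated errors the cross-covariances are all true-score covariance, so they carry over unchanged; only the diagonal terms shrink to ρᵢσᵢ².
True-score variance = [2²·5.3²·0.96 + 2²·2.1²·0.55 + 20.4²·0.57] + 193.342 = 354.779 + 193.342 = 548.12.
Reliability = 548.12 / 739.502 = 0.741.

0.741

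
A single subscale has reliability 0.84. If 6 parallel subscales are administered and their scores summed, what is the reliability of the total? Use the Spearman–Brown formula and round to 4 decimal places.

ρ_k = kρ / (1 + (k−1)ρ) = 6·0.84 / (1 + 5·0.84) = 5.040 / 5.200 = 0.9692.

0.9692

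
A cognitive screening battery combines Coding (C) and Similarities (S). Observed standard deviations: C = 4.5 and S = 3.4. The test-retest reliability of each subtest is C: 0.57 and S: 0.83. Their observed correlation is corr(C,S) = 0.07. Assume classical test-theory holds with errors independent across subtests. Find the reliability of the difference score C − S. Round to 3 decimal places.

Var(C−S) = 4.5² + 3.4² − 2·4.5·3.4·0.07 = 31.81 − 2.142 = 29.668.
Under uncorrelated errors the observed covariances equal the true-score covariances, so only the own-variance terms attenuate.
True-score variance = [4.5²·0.57 + 3.4²·0.83] − 2.142 = 21.1373 − 2.142 = 18.9953.
Reliability = 18.9953 / 29.668 = 0.640.

0.640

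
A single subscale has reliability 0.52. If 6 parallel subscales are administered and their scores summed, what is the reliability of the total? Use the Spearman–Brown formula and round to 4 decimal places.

ρ_k = kρ / (1 + (k−1)ρ) = 6·0.52 / (1 + 5·0.52) = 3.120 / 3.600 = 0.8667.

0.8667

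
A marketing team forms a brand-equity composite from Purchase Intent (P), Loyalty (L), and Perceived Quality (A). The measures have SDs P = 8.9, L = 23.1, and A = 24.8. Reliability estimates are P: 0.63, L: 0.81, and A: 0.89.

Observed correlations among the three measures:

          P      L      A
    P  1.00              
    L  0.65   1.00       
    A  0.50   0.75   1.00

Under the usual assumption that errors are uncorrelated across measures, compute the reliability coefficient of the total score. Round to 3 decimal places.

0.923

Var(P+L+A) = 8.9² + 23.1² + 24.8² + 2·[8.9·23.1·0.65 + 8.9·24.8·0.50 + 23.1·24.8·0.75] = 1227.86 + 1347.31 = 2575.17.
Under uncorrelated errors the observed covariances equal the true-score covariances, so only the own-variance terms attenuate.
True-score variance = [8.9²·0.63 + 23.1²·0.81 + 24.8²·0.89] + 1347.31 = 1029.51 + 1347.31 = 2376.82.
Reliability = 2376.82 / 2575.17 = 0.923.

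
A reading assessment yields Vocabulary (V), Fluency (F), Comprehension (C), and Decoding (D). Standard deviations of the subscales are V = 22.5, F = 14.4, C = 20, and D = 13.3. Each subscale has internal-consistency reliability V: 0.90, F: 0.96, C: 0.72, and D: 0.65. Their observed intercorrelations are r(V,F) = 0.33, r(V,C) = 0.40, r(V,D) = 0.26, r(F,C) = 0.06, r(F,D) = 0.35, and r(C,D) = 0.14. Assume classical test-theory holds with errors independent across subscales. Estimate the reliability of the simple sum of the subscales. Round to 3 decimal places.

0.897

Var(V+F+C+D) = 22.5² + 14.4² + 20² + 13.3² + 2·[22.5·14.4·0.33 + 22.5·20·0.40 + 22.5·13.3·0.26 + 14.4·20·0.06 + 14.4·13.3·0.35 + 20·13.3·0.14] = 1290.5 + 972.554 = 2263.05.
Under uncorrelated errors the observed covariances equal the true-score covariances, so only the own-variance terms attenuate.
True-score variance = [22.5²·0.90 + 14.4²·0.96 + 20²·0.72 + 13.3²·0.65] + 972.554 = 1057.67 + 972.554 = 2030.22.
Reliability = 2030.22 / 2263.05 = 0.897.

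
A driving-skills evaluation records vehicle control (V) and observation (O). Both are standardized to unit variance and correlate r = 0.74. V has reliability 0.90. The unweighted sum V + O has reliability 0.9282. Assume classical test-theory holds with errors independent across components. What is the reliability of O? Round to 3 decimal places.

Var(V+O) = 2 + 2·0.74 = 3.480.
True-score variance = ρ_V + ρ_O + 2·0.74, so 0.9282 = (0.90 + ρ_O + 1.48) / 3.480.
ρ_O = 0.9282·3.480 − 0.90 − 1.48 = 0.850.

0.850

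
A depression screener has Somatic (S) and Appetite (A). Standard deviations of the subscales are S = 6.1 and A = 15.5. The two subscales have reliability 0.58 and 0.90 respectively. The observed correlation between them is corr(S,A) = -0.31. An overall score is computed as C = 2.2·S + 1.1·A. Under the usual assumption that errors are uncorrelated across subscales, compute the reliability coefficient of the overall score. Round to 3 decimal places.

0.682

Var(C) = 2.2²·6.1² + 1.1²·15.5² + 2·[2.42·6.1·15.5·(-0.31)] = 470.799 − 141.863 = 328.936.
With uncorrelated errors the cross-covariances are all true-score covariance, so they carry over unchanged; only the diagonal terms shrink to ρᵢσᵢ².
True-score variance = [2.2²·6.1²·0.58 + 1.1²·15.5²·0.90] − 141.863 = 366.088 − 141.863 = 224.225.
Reliability = 224.225 / 328.936 = 0.682.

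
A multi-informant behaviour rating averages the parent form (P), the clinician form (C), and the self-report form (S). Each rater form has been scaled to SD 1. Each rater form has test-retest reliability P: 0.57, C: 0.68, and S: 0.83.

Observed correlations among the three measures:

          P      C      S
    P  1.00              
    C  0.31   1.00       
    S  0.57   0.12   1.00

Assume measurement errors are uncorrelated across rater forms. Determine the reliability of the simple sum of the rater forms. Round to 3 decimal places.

Var(P+C+S) = 3 + 2·[0.31 + 0.57 + 0.12] = 3 + 2 = 5.
With uncorrelated errors the cross-covariances are all true-score covariance, so they carry over unchanged; only the diagonal terms shrink to ρᵢσᵢ².
True-score variance = [0.57 + 0.68 + 0.83] + 2 = 2.08 + 2 = 4.08.
Reliability = 4.08 / 5 = 0.816.

0.816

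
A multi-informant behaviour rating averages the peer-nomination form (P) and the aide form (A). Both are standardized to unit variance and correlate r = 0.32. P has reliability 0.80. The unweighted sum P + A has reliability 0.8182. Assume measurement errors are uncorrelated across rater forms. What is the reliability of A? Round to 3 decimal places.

0.720

Var(P+A) = 2 + 2·0.32 = 2.640.
True-score variance = ρ_P + ρ_A + 2·0.32, so 0.8182 = (0.80 + ρ_A + 0.64) / 2.640.
ρ_A = 0.8182·2.640 − 0.80 − 0.64 = 0.720.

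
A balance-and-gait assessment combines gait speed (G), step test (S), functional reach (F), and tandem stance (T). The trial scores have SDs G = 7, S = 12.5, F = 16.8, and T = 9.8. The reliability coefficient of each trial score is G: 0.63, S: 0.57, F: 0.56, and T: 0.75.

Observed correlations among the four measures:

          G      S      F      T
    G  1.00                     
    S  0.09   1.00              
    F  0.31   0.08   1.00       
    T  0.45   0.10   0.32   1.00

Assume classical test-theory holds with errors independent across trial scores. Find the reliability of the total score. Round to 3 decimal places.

Var(G+S+F+T) = 7² + 12.5² + 16.8² + 9.8² + 2·[7·12.5·0.09 + 7·16.8·0.31 + 7·9.8·0.45 + 12.5·16.8·0.08 + 12.5·9.8·0.10 + 16.8·9.8·0.32] = 583.53 + 313.872 = 897.402.
With uncorrelated errors the cross-covariances are all true-score covariance, so they carry over unchanged; only the diagonal terms shrink to ρᵢσᵢ².
True-score variance = [7²·0.63 + 12.5²·0.57 + 16.8²·0.56 + 9.8²·0.75] + 313.872 = 350.017 + 313.872 = 663.889.
Reliability = 663.889 / 897.402 = 0.740.

0.740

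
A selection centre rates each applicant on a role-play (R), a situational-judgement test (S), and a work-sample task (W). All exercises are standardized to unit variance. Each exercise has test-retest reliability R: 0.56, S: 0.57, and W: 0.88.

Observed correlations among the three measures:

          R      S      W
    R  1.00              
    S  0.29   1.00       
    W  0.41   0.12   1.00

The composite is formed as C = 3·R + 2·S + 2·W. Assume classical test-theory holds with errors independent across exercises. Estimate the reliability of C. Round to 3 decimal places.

0.766

Var(C) = 3² + 2² + 2² + 2·[6·0.29 + 6·0.41 + 4·0.12] = 17 + 9.36 = 26.36.
With uncorrelated errors the cross-covariances are all true-score covariance, so they carry over unchanged; only the diagonal terms shrink to ρᵢσᵢ².
True-score variance = [3²·0.56 + 2²·0.57 + 2²·0.88] + 9.36 = 10.84 + 9.36 = 20.2.
Reliability = 20.2 / 26.36 = 0.766.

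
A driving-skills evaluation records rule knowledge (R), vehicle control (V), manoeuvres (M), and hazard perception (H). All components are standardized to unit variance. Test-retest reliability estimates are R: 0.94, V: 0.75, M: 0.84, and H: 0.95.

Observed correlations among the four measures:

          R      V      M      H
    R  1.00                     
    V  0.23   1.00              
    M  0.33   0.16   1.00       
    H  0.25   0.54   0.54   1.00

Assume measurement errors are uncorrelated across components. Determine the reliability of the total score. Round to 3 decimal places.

0.936

Var(R+V+M+H) = 4 + 2·[0.23 + 0.33 + 0.25 + 0.16 + 0.54 + 0.54] = 4 + 4.1 = 8.1.
Under uncorrelated errors the observed covariances equal the true-score covariances, so only the own-variance terms attenuate.
True-score variance = [0.94 + 0.75 + 0.84 + 0.95] + 4.1 = 3.48 + 4.1 = 7.58.
Reliability = 7.58 / 8.1 = 0.936.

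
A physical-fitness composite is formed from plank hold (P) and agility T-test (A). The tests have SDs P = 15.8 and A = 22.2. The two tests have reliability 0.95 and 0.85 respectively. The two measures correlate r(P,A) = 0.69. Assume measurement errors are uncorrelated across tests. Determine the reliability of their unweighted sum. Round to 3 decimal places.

Var(P+A) = 15.8² + 22.2² + 2·[15.8·22.2·0.69] = 742.48 + 484.049 = 1226.53.
With uncorrelated errors the cross-covariances are all true-score covariance, so they carry over unchanged; only the diagonal terms shrink to ρᵢσᵢ².
True-score variance = [15.8²·0.95 + 22.2²·0.85] + 484.049 = 656.072 + 484.049 = 1140.12.
Reliability = 1140.12 / 1226.53 = 0.930.

0.930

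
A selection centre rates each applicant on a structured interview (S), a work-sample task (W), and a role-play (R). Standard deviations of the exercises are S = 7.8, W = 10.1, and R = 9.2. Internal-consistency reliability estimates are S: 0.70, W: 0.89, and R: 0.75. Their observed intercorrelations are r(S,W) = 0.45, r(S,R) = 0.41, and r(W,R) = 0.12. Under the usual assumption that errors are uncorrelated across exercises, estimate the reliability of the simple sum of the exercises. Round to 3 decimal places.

Var(S+W+R) = 7.8² + 10.1² + 9.2² + 2·[7.8·10.1·0.45 + 7.8·9.2·0.41 + 10.1·9.2·0.12] = 247.49 + 152.046 = 399.536.
With uncorrelated errors the cross-covariances are all true-score covariance, so they carry over unchanged; only the diagonal terms shrink to ρᵢσᵢ².
True-score variance = [7.8²·0.70 + 10.1²·0.89 + 9.2²·0.75] + 152.046 = 196.857 + 152.046 = 348.903.
Reliability = 348.903 / 399.536 = 0.873.

0.873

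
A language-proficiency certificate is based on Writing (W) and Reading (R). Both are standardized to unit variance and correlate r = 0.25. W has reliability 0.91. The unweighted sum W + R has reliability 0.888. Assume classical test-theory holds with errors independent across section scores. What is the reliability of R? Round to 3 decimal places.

0.810

Var(W+R) = 2 + 2·0.25 = 2.500.
True-score variance = ρ_W + ρ_R + 2·0.25, so 0.888 = (0.91 + ρ_R + 0.50) / 2.500.
ρ_R = 0.888·2.500 − 0.91 − 0.50 = 0.810.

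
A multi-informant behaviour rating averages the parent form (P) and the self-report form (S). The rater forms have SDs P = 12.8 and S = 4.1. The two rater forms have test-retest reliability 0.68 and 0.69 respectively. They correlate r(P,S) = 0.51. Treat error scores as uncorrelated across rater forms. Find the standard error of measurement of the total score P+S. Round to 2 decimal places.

Var(total) = 180.65 + 53.5296 = 234.18.
True-score variance = 123.01 + 53.5296 = 176.54, so reliability = 0.7539.
Error variance = 234.18 − 176.54 = 57.6399; SEM = √57.6399 = 7.59.

7.59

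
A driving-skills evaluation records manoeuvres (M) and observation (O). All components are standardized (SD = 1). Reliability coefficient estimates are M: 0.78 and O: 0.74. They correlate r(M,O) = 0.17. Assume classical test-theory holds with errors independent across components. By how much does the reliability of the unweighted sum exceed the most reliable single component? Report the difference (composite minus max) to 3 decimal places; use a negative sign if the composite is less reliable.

Var(sum) = 2 + 0.34 = 2.34; true-score variance = 1.52 + 0.34 = 1.86; composite reliability = 0.7949.
Max component reliability = 0.7800.
Difference = 0.7949 − 0.7800 = 0.015.

0.015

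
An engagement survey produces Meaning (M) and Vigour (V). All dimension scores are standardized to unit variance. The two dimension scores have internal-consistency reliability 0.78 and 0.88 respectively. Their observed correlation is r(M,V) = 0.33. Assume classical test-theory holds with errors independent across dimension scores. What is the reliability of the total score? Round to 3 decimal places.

Var(M+V) = 2 + 2·[0.33] = 2 + 0.66 = 2.66.
Under uncorrelated errors the observed covariances equal the true-score covariances, so only the own-variance terms attenuate.
True-score variance = [0.78 + 0.88] + 0.66 = 1.66 + 0.66 = 2.32.
Reliability = 2.32 / 2.66 = 0.872.

0.872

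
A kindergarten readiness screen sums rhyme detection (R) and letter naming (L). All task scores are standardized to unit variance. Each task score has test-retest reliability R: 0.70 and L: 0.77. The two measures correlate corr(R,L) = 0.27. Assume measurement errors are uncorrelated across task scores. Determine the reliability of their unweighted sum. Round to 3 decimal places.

Var(R+L) = 2 + 2·[0.27] = 2 + 0.54 = 2.54.
Because errors are independent across components, Cov(Tᵢ,Tⱼ) = Cov(Xᵢ,Xⱼ); the off-diagonal part of the true-score variance is the same as above.
True-score variance = [0.70 + 0.77] + 0.54 = 1.47 + 0.54 = 2.01.
Reliability = 2.01 / 2.54 = 0.791.

0.791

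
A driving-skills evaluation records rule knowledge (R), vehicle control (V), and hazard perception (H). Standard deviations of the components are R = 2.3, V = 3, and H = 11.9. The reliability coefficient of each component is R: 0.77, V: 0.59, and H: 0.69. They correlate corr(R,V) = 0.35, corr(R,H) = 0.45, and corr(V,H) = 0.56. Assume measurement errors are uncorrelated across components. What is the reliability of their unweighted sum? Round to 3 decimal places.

Var(R+V+H) = 2.3² + 3² + 11.9² + 2·[2.3·3·0.35 + 2.3·11.9·0.45 + 3·11.9·0.56] = 155.9 + 69.447 = 225.347.
Because errors are independent across components, Cov(Tᵢ,Tⱼ) = Cov(Xᵢ,Xⱼ); the off-diagonal part of the true-score variance is the same as above.
True-score variance = [2.3²·0.77 + 3²·0.59 + 11.9²·0.69] + 69.447 = 107.094 + 69.447 = 176.541.
Reliability = 176.541 / 225.347 = 0.783.

0.783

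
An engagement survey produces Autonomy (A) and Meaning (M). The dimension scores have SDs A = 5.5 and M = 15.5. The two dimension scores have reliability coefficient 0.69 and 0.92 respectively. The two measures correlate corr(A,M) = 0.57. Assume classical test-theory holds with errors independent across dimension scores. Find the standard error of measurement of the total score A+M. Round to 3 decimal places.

5.348

Var(total) = 270.5 + 97.185 = 367.685.
True-score variance = 241.903 + 97.185 = 339.087, so reliability = 0.9222.
Error variance = 367.685 − 339.087 = 28.5975; SEM = √28.5975 = 5.348.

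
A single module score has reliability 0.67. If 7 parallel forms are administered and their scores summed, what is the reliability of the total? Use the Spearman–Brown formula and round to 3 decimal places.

0.934

ρ_k = kρ / (1 + (k−1)ρ) = 7·0.67 / (1 + 6·0.67) = 4.690 / 5.020 = 0.934.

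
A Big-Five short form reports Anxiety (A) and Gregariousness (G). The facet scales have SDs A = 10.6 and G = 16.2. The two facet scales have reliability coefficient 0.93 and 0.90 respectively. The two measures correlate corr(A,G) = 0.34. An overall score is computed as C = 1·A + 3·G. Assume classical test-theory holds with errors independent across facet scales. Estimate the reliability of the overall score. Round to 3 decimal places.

0.914

Var(C) = 10.6² + 3²·16.2² + 2·[3·10.6·16.2·0.34] = 2474.32 + 350.309 = 2824.63.
Because errors are independent across components, Cov(Tᵢ,Tⱼ) = Cov(Xᵢ,Xⱼ); the off-diagonal part of the true-score variance is the same as above.
True-score variance = [10.6²·0.93 + 3²·16.2²·0.90] + 350.309 = 2230.26 + 350.309 = 2580.57.
Reliability = 2580.57 / 2824.63 = 0.914.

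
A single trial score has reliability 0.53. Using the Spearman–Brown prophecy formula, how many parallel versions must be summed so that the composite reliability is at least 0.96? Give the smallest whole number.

22

k ≥ ρ*(1−ρ₁)/(ρ₁(1−ρ*)) = 0.96·0.47 / (0.53·0.04) = 21.283.
Smallest integer k = 22.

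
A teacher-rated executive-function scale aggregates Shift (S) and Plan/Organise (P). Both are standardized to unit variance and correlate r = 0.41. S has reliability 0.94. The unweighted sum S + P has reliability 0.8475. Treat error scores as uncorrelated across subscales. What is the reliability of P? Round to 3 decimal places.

0.630

Var(S+P) = 2 + 2·0.41 = 2.820.
True-score variance = ρ_S + ρ_P + 2·0.41, so 0.8475 = (0.94 + ρ_P + 0.82) / 2.820.
ρ_P = 0.8475·2.820 − 0.94 − 0.82 = 0.630.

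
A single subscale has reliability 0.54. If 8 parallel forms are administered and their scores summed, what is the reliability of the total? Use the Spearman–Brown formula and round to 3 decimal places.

0.904

ρ_k = kρ / (1 + (k−1)ρ) = 8·0.54 / (1 + 7·0.54) = 4.320 / 4.780 = 0.904.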